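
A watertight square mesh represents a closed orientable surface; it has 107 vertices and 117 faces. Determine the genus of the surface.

Every face is a square, so 2E = 4·117 = 468, giving E = 234.
χ = V − E + F = 107 − 234 + 117 = -10.
For a closed orientable surface χ = 2 − 2g, so g = (2 − (-10))/2 = 6.

6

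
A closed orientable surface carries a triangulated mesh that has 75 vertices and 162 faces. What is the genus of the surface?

4

Every face is a triangle, so 2E = 3·162 = 486, giving E = 243.
χ = V − E + F = 75 − 243 + 162 = -6.
For a closed orientable surface χ = 2 − 2g, so g = (2 − (-6))/2 = 4.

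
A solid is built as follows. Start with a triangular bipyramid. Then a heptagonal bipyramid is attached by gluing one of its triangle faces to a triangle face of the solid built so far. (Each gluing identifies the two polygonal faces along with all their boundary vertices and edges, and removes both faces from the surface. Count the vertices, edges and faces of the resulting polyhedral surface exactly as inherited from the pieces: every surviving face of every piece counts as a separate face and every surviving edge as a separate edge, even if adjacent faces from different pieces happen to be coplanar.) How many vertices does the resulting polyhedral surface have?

11

A triangular bipyramid: V=5, E=9, F=6.
Attach a heptagonal bipyramid (V=9, E=21, F=14) along a 3-gon: merge 3 vertices and 3 edges, delete both glued faces → V=11, E=27, F=18.
Check: V − E + F = 11 − 27 + 18 = 2.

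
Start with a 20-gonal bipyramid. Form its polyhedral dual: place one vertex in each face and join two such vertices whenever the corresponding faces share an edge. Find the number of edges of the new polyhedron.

60

The base solid has V = 22, E = 60, F = 40.
The dual swaps V and F and preserves E: V′ = F = 40, E′ = E = 60, F′ = V = 22.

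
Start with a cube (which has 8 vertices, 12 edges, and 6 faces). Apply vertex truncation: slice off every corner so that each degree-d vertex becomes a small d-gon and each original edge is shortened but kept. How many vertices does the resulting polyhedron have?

24

Truncation replaces each original edge-end by a new vertex, so V′ = 2E = 24.
Each original edge survives, and each old vertex of degree d contributes d new edges; summing degrees gives Σd = 2E, so E′ = E + 2E = 3E = 36.
Each original face survives and each original vertex becomes one new face: F′ = F + V = 14.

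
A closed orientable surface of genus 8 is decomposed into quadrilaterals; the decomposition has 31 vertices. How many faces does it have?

45

χ = 2 − 2·8 = -14, and every face is a square so 4F = 2E.
V − E + F = -14 with E = 4F/2 gives 31 − (4/2 − 1)·F = -14, so F = 45 and E = 90.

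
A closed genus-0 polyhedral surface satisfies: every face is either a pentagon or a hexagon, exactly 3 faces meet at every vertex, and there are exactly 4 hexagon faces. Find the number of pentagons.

12

Let x be the number of pentagons; then F = 4 + x.
Edge–face incidences: 2E = 6·4 + 5·x = 24 + 5x.
Every vertex has degree 3, so 3V = 2E.
Euler: V − E + F = 2 ⇒ (2E)/3 − E + (4 + x) = 2.
Multiply by 6: 2·(2E) − 3·(2E) + 6·(4 + x) = 12, i.e. 24 + 6x − (24 + 5x) = 12.
Collecting terms: x = 12.
Then 2E = 24 + 5·12 = 84, so E = 42, V = 2E/3 = 28, F = 4 + 12 = 16.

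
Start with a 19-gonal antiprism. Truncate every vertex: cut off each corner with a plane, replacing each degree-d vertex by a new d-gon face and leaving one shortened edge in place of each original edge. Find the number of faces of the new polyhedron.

78

The base solid has V = 38, E = 76, F = 40.
Truncation replaces each original edge-end by a new vertex, so V′ = 2E = 152.
Each original edge survives, and each old vertex of degree d contributes d new edges; summing degrees gives Σd = 2E, so E′ = E + 2E = 3E = 228.
Each original face survives and each original vertex becomes one new face: F′ = F + V = 78.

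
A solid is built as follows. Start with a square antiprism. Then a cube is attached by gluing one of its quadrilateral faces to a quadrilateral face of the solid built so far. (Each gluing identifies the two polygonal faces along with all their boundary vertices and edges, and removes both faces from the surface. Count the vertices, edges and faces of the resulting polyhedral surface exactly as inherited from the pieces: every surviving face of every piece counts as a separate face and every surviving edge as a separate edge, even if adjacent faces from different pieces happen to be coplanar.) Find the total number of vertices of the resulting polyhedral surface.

12

A square antiprism: V=8, E=16, F=10.
Attach a cube (V=8, E=12, F=6) along a 4-gon: merge 4 vertices and 4 edges, delete both glued faces → V=12, E=24, F=14.
Check: V − E + F = 12 − 24 + 14 = 2.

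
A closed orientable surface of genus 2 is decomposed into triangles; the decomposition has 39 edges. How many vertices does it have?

χ = 2 − 2·2 = -2, and every face is a triangle so 3F = 2E.
F = 2E/3 = 26. Then V = -2 + E − F = -2 + 39 − 26 = 11.

11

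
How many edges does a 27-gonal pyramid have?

A pyramid on an n-gon base has one n-gon and n triangles: V = 27 + 1 = 28, E = 2·27 = 54, F = 27 + 1 = 28.

54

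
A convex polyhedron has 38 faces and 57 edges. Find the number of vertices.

21

Here V − E + F = 2.
V = 2 + E − F = 2 + 57 − 38 = 21.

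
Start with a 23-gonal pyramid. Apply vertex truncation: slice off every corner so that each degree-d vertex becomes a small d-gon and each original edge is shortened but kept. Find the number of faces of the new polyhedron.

The base solid has V = 24, E = 46, F = 24.
Truncation replaces each original edge-end by a new vertex, so V′ = 2E = 92.
Each original edge survives, and each old vertex of degree d contributes d new edges; summing degrees gives Σd = 2E, so E′ = E + 2E = 3E = 138.
Each original face survives and each original vertex becomes one new face: F′ = F + V = 48.

48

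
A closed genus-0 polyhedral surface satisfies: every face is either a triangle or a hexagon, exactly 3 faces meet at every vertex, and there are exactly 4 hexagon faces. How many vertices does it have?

Let x be the number of triangles; then F = 4 + x.
Edge–face incidences: 2E = 6·4 + 3·x = 24 + 3x.
Every vertex has degree 3, so 3V = 2E.
Euler: V − E + F = 2 ⇒ (2E)/3 − E + (4 + x) = 2.
Multiply by 6: 2·(2E) − 3·(2E) + 6·(4 + x) = 12, i.e. 24 + 6x − (24 + 3x) = 12.
Collecting terms: 3x = 12, so x = 4.
Then 2E = 24 + 3·4 = 36, so E = 18, V = 2E/3 = 12, F = 4 + 4 = 8.

12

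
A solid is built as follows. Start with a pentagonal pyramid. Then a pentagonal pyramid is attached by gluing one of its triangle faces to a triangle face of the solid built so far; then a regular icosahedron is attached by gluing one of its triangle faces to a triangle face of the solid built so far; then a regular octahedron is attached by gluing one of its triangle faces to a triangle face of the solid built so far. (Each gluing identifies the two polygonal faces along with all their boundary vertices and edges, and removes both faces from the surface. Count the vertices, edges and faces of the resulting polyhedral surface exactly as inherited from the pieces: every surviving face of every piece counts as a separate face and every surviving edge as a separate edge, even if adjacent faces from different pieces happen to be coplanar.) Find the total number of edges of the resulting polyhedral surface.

53

A pentagonal pyramid: V=6, E=10, F=6.
Attach a pentagonal pyramid (V=6, E=10, F=6) along a 3-gon: merge 3 vertices and 3 edges, delete both glued faces → V=9, E=17, F=10.
Attach a regular icosahedron (V=12, E=30, F=20) along a 3-gon: merge 3 vertices and 3 edges, delete both glued faces → V=18, E=44, F=28.
Attach a regular octahedron (V=6, E=12, F=8) along a 3-gon: merge 3 vertices and 3 edges, delete both glued faces → V=21, E=53, F=34.
Check: V − E + F = 21 − 53 + 34 = 2.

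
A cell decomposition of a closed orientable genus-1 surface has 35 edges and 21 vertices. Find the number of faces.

14

For a closed orientable surface of genus 1, χ = 2 − 2·1 = 0.
F = 0 − V + E = 0 − 21 + 35 = 14.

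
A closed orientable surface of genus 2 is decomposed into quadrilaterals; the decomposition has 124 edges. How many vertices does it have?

60

χ = 2 − 2·2 = -2, and every face is a square so 4F = 2E.
F = 2E/4 = 62. Then V = -2 + E − F = -2 + 124 − 62 = 60.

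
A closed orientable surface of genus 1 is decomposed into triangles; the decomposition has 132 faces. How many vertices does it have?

χ = 2 − 2·1 = 0, and every face is a triangle so 3F = 2E.
E = 3·132/2 = 198. Then V = 0 + E − F = 0 + 198 − 132 = 66.

66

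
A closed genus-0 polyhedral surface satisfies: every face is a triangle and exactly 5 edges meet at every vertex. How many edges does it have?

30

Each face has 3 edges and each edge borders two faces, so 2E = 3F.
Each vertex has degree 5, so 5V = 2E and hence V = 3F/5.
Euler: V − E + F = 2 ⇒ (3F/5) − (3F/2) + F = 2.
Multiply by 10: (6 − 15 + 10)F = 20, i.e. 1F = 20.
So F = 20, E = 3·20/2 = 30, V = 3·20/5 = 12.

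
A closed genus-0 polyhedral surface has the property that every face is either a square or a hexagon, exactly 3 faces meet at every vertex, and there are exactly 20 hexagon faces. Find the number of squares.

Let x be the number of squares; then F = 20 + x.
Edge–face incidences: 2E = 6·20 + 4·x = 120 + 4x.
Every vertex has degree 3, so 3V = 2E.
Euler: V − E + F = 2 ⇒ (2E)/3 − E + (20 + x) = 2.
Multiply by 6: 2·(2E) − 3·(2E) + 6·(20 + x) = 12, i.e. 120 + 6x − (120 + 4x) = 12.
Collecting terms: 2x = 12, so x = 6.
Then 2E = 120 + 4·6 = 144, so E = 72, V = 2E/3 = 48, F = 20 + 6 = 26.

6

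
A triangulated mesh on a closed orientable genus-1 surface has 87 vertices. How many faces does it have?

χ = 2 − 2·1 = 0, and every face is a triangle so 3F = 2E.
V − E + F = 0 with E = 3F/2 gives 87 − (3/2 − 1)·F = 0, so F = 174 and E = 261.

174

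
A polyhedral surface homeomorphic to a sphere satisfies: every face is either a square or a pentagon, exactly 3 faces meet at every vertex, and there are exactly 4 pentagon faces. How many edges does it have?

18

Let x be the number of squares; then F = 4 + x.
Edge–face incidences: 2E = 5·4 + 4·x = 20 + 4x.
Every vertex has degree 3, so 3V = 2E.
Euler: V − E + F = 2 ⇒ (2E)/3 − E + (4 + x) = 2.
Multiply by 6: 2·(2E) − 3·(2E) + 6·(4 + x) = 12, i.e. 24 + 6x − (20 + 4x) = 12.
Collecting terms: 2x + 4 = 12, so 2x = 8, so x = 4.
Then 2E = 20 + 4·4 = 36, so E = 18, V = 2E/3 = 12, F = 4 + 4 = 8.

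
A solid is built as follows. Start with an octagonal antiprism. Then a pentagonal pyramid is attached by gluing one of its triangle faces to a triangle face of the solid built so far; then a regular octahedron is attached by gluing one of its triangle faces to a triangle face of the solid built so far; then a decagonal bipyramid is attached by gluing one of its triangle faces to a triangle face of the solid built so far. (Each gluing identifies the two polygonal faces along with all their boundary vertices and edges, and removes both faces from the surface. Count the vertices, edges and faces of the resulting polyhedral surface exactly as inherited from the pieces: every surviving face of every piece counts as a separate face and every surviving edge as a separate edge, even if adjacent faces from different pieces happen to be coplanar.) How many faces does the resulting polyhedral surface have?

46

An octagonal antiprism: V=16, E=32, F=18.
Attach a pentagonal pyramid (V=6, E=10, F=6) along a 3-gon: merge 3 vertices and 3 edges, delete both glued faces → V=19, E=39, F=22.
Attach a regular octahedron (V=6, E=12, F=8) along a 3-gon: merge 3 vertices and 3 edges, delete both glued faces → V=22, E=48, F=28.
Attach a decagonal bipyramid (V=12, E=30, F=20) along a 3-gon: merge 3 vertices and 3 edges, delete both glued faces → V=31, E=75, F=46.
Check: V − E + F = 31 − 75 + 46 = 2.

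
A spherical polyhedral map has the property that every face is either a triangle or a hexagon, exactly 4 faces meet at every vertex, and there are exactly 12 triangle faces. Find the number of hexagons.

Let x be the number of hexagons; then F = 12 + x.
Edge–face incidences: 2E = 3·12 + 6·x = 36 + 6x.
Every vertex has degree 4, so 4V = 2E.
Euler: V − E + F = 2 ⇒ (2E)/4 − E + (12 + x) = 2.
Multiply by 8: 2·(2E) − 4·(2E) + 8·(12 + x) = 16, i.e. 96 + 8x − 2·(36 + 6x) = 16.
Collecting terms: −4x + 24 = 16, so −4x = −8, so x = 2.
Then 2E = 36 + 6·2 = 48, so E = 24, V = 2E/4 = 12, F = 12 + 2 = 14.

2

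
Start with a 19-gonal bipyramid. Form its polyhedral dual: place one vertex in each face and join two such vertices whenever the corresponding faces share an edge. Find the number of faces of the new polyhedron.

21

The base solid has V = 21, E = 57, F = 38.
The dual swaps V and F and preserves E: V′ = F = 38, E′ = E = 57, F′ = V = 21.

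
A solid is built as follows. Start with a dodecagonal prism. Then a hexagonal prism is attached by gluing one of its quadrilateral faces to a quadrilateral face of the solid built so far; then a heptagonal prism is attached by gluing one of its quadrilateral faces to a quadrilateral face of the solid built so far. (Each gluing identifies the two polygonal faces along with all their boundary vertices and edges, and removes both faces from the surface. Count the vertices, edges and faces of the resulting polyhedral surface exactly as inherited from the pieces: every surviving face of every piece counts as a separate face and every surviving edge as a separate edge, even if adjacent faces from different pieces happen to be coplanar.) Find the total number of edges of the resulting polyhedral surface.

A dodecagonal prism: V=24, E=36, F=14.
Attach a hexagonal prism (V=12, E=18, F=8) along a 4-gon: merge 4 vertices and 4 edges, delete both glued faces → V=32, E=50, F=20.
Attach a heptagonal prism (V=14, E=21, F=9) along a 4-gon: merge 4 vertices and 4 edges, delete both glued faces → V=42, E=67, F=27.
Check: V − E + F = 42 − 67 + 27 = 2.

67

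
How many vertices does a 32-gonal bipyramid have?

A bipyramid over an n-gon has 2n triangular faces and n + 2 vertices: V = 32 + 2 = 34, E = 3·32 = 96, F = 2·32 = 64.
Check: V − E + F = 34 − 96 + 64 = 2.

34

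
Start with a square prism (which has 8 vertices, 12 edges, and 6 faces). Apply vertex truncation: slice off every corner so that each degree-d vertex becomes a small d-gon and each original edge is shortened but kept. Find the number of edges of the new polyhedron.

36

Truncation replaces each original edge-end by a new vertex, so V′ = 2E = 24.
Each original edge survives, and each old vertex of degree d contributes d new edges; summing degrees gives Σd = 2E, so E′ = E + 2E = 3E = 36.
Each original face survives and each original vertex becomes one new face: F′ = F + V = 14.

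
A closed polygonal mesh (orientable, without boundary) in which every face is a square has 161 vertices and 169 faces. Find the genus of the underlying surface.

5

Every face is a square, so 2E = 4·169 = 676, giving E = 338.
χ = V − E + F = 161 − 338 + 169 = -8.
For a closed orientable surface χ = 2 − 2g, so g = (2 − (-8))/2 = 5.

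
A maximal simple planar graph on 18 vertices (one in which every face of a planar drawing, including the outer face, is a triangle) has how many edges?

In a plane triangulation 3F = 2E and V − E + F = 2, so E = 3V − 6 = 3·18 − 6 = 48.

48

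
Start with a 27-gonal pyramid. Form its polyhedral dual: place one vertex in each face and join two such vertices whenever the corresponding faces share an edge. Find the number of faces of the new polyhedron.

The base solid has V = 28, E = 54, F = 28.
The dual swaps V and F and preserves E: V′ = F = 28, E′ = E = 54, F′ = V = 28.

28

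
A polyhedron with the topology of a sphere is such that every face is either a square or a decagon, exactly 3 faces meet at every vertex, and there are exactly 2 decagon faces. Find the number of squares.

10

Let x be the number of squares; then F = 2 + x.
Edge–face incidences: 2E = 10·2 + 4·x = 20 + 4x.
Every vertex has degree 3, so 3V = 2E.
Euler: V − E + F = 2 ⇒ (2E)/3 − E + (2 + x) = 2.
Multiply by 6: 2·(2E) − 3·(2E) + 6·(2 + x) = 12, i.e. 12 + 6x − (20 + 4x) = 12.
Collecting terms: 2x − 8 = 12, so 2x = 20, so x = 10.
Then 2E = 20 + 4·10 = 60, so E = 30, V = 2E/3 = 20, F = 2 + 10 = 12.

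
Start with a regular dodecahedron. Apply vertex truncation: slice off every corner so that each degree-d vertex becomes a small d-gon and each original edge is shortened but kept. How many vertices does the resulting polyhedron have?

The base solid has V = 20, E = 30, F = 12.
Truncation replaces each original edge-end by a new vertex, so V′ = 2E = 60.
Each original edge survives, and each old vertex of degree d contributes d new edges; summing degrees gives Σd = 2E, so E′ = E + 2E = 3E = 90.
Each original face survives and each original vertex becomes one new face: F′ = F + V = 32.

60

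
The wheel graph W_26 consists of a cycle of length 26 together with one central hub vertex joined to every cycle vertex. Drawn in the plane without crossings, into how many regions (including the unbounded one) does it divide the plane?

W_26 has V = 26 + 1 = 27 vertices and E = 2·26 = 52 edges.
By Euler's formula F = 2 − V + E = 2 − 27 + 52 = 27.

27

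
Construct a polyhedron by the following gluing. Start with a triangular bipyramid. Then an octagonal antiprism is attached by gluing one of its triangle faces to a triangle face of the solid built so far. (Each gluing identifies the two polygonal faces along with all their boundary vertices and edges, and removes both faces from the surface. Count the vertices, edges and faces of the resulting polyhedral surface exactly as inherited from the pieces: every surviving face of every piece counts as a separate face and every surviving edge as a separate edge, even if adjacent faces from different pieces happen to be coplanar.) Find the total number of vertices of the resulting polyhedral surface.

18

A triangular bipyramid: V=5, E=9, F=6.
Attach an octagonal antiprism (V=16, E=32, F=18) along a 3-gon: merge 3 vertices and 3 edges, delete both glued faces → V=18, E=38, F=22.
Check: V − E + F = 18 − 38 + 22 = 2.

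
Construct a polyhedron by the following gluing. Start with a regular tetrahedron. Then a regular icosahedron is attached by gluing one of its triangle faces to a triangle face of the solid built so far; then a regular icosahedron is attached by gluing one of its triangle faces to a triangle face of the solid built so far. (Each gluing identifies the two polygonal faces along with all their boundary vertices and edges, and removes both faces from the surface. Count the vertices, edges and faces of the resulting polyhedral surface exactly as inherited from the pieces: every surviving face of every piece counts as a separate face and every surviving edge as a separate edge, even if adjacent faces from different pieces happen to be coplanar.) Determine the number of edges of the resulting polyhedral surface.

A regular tetrahedron: V=4, E=6, F=4.
Attach a regular icosahedron (V=12, E=30, F=20) along a 3-gon: merge 3 vertices and 3 edges, delete both glued faces → V=13, E=33, F=22.
Attach a regular icosahedron (V=12, E=30, F=20) along a 3-gon: merge 3 vertices and 3 edges, delete both glued faces → V=22, E=60, F=40.
Check: V − E + F = 22 − 60 + 40 = 2.

60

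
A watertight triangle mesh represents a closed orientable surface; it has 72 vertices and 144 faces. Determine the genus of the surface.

1

Every face is a triangle, so 2E = 3·144 = 432, giving E = 216.
χ = V − E + F = 72 − 216 + 144 = 0.
For a closed orientable surface χ = 2 − 2g, so g = (2 − (0))/2 = 1.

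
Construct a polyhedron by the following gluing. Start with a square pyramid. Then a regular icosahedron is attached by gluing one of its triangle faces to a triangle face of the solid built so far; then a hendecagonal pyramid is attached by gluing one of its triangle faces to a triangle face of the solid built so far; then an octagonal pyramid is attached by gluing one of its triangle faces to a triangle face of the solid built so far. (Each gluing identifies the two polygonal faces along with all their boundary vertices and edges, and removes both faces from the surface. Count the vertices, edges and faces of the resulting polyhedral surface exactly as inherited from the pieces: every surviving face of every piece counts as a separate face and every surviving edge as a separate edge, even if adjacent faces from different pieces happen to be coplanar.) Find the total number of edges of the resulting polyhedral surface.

67

A square pyramid: V=5, E=8, F=5.
Attach a regular icosahedron (V=12, E=30, F=20) along a 3-gon: merge 3 vertices and 3 edges, delete both glued faces → V=14, E=35, F=23.
Attach a hendecagonal pyramid (V=12, E=22, F=12) along a 3-gon: merge 3 vertices and 3 edges, delete both glued faces → V=23, E=54, F=33.
Attach an octagonal pyramid (V=9, E=16, F=9) along a 3-gon: merge 3 vertices and 3 edges, delete both glued faces → V=29, E=67, F=40.
Check: V − E + F = 29 − 67 + 40 = 2.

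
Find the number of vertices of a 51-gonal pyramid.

A pyramid on an n-gon base has one n-gon and n triangles: V = 51 + 1 = 52, E = 2·51 = 102, F = 51 + 1 = 52.
Check: V − E + F = 52 − 102 + 52 = 2.

52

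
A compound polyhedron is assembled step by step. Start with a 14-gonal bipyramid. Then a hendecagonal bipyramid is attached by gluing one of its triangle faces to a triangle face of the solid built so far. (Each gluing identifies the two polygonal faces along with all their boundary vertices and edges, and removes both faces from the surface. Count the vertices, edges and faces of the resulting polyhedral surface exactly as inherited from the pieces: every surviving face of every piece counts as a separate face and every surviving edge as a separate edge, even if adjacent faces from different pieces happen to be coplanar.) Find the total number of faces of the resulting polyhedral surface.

48

A 14-gonal bipyramid: V=16, E=42, F=28.
Attach a hendecagonal bipyramid (V=13, E=33, F=22) along a 3-gon: merge 3 vertices and 3 edges, delete both glued faces → V=26, E=72, F=48.
Check: V − E + F = 26 − 72 + 48 = 2.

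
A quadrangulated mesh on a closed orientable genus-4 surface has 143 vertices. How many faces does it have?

149

χ = 2 − 2·4 = -6, and every face is a square so 4F = 2E.
V − E + F = -6 with E = 4F/2 gives 143 − (4/2 − 1)·F = -6, so F = 149 and E = 298.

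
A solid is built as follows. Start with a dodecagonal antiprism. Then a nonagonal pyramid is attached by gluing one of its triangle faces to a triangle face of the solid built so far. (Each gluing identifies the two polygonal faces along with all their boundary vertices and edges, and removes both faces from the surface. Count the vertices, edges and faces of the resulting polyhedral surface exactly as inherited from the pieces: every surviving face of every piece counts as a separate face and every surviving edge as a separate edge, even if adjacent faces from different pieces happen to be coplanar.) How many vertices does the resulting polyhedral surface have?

A dodecagonal antiprism: V=24, E=48, F=26.
Attach a nonagonal pyramid (V=10, E=18, F=10) along a 3-gon: merge 3 vertices and 3 edges, delete both glued faces → V=31, E=63, F=34.
Check: V − E + F = 31 − 63 + 34 = 2.

31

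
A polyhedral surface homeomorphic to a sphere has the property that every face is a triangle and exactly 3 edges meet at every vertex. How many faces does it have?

Each face has 3 edges and each edge borders two faces, so 2E = 3F.
Each vertex has degree 3, so 3V = 2E and hence V = 3F/3.
Euler: V − E + F = 2 ⇒ (3F/3) − (3F/2) + F = 2.
Multiply by 6: (6 − 9 + 6)F = 12, i.e. 3F = 12.
So F = 4, E = 3·4/2 = 6, V = 3·4/3 = 4.

4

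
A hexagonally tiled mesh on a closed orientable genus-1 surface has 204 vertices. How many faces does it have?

102

χ = 2 − 2·1 = 0, and every face is a hexagon so 6F = 2E.
V − E + F = 0 with E = 6F/2 gives 204 − (6/2 − 1)·F = 0, so F = 102 and E = 306.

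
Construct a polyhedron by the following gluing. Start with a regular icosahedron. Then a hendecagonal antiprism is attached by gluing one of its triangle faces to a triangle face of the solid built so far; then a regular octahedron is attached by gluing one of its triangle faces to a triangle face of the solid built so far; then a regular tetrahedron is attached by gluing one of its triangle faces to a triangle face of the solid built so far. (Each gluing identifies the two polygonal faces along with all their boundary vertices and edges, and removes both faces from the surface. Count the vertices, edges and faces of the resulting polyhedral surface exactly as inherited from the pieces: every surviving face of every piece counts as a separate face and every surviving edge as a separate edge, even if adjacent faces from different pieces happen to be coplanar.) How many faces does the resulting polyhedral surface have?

50

A regular icosahedron: V=12, E=30, F=20.
Attach a hendecagonal antiprism (V=22, E=44, F=24) along a 3-gon: merge 3 vertices and 3 edges, delete both glued faces → V=31, E=71, F=42.
Attach a regular octahedron (V=6, E=12, F=8) along a 3-gon: merge 3 vertices and 3 edges, delete both glued faces → V=34, E=80, F=48.
Attach a regular tetrahedron (V=4, E=6, F=4) along a 3-gon: merge 3 vertices and 3 edges, delete both glued faces → V=35, E=83, F=50.
Check: V − E + F = 35 − 83 + 50 = 2.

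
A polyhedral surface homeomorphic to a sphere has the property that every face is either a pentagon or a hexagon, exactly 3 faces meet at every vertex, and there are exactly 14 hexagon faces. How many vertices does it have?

Let x be the number of pentagons; then F = 14 + x.
Edge–face incidences: 2E = 6·14 + 5·x = 84 + 5x.
Every vertex has degree 3, so 3V = 2E.
Euler: V − E + F = 2 ⇒ (2E)/3 − E + (14 + x) = 2.
Multiply by 6: 2·(2E) − 3·(2E) + 6·(14 + x) = 12, i.e. 84 + 6x − (84 + 5x) = 12.
Collecting terms: x = 12.
Then 2E = 84 + 5·12 = 144, so E = 72, V = 2E/3 = 48, F = 14 + 12 = 26.

48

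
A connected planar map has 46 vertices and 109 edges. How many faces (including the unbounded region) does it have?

65

Euler's formula for a connected plane graph: V − E + F = 2, so F = 2 − 46 + 109 = 65.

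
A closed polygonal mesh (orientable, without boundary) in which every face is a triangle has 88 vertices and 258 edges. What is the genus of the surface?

0

Every face is a triangle and each edge borders two faces, so 3F = 2·258, giving F = 172.
χ = V − E + F = 88 − 258 + 172 = 2.
For a closed orientable surface χ = 2 − 2g, so g = (2 − (2))/2 = 0.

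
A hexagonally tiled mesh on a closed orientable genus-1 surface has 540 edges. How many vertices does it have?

360

χ = 2 − 2·1 = 0, and every face is a hexagon so 6F = 2E.
F = 2E/6 = 180. Then V = 0 + E − F = 0 + 540 − 180 = 360.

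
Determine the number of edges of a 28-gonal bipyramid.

A bipyramid over an n-gon has 2n triangular faces and n + 2 vertices: V = 28 + 2 = 30, E = 3·28 = 84, F = 2·28 = 56.
Check: V − E + F = 30 − 84 + 56 = 2.

84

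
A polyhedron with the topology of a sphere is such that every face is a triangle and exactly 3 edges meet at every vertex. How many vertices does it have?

Each face has 3 edges and each edge borders two faces, so 2E = 3F.
Each vertex has degree 3, so 3V = 2E and hence V = 3F/3.
Euler: V − E + F = 2 ⇒ (3F/3) − (3F/2) + F = 2.
Multiply by 6: (6 − 9 + 6)F = 12, i.e. 3F = 12.
So F = 4, E = 3·4/2 = 6, V = 3·4/3 = 4.

4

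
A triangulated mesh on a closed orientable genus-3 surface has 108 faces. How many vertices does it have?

χ = 2 − 2·3 = -4, and every face is a triangle so 3F = 2E.
E = 3·108/2 = 162. Then V = -4 + E − F = -4 + 162 − 108 = 50.

50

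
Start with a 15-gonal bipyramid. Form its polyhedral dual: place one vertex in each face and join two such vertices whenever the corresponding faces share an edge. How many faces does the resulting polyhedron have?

The base solid has V = 17, E = 45, F = 30.
The dual swaps V and F and preserves E: V′ = F = 30, E′ = E = 45, F′ = V = 17.

17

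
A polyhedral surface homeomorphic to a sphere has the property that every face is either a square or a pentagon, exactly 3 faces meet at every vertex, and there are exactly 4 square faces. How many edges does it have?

Let x be the number of pentagons; then F = 4 + x.
Edge–face incidences: 2E = 4·4 + 5·x = 16 + 5x.
Every vertex has degree 3, so 3V = 2E.
Euler: V − E + F = 2 ⇒ (2E)/3 − E + (4 + x) = 2.
Multiply by 6: 2·(2E) − 3·(2E) + 6·(4 + x) = 12, i.e. 24 + 6x − (16 + 5x) = 12.
Collecting terms: x + 8 = 12, so x = 4.
Then 2E = 16 + 5·4 = 36, so E = 18, V = 2E/3 = 12, F = 4 + 4 = 8.

18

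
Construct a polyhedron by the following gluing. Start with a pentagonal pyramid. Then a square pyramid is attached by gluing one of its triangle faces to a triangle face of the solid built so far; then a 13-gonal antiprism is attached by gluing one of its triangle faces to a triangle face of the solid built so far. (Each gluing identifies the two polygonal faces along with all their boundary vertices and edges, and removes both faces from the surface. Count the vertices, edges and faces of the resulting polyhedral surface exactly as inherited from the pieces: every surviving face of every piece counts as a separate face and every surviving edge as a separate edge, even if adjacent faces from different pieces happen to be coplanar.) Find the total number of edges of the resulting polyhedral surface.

64

A pentagonal pyramid: V=6, E=10, F=6.
Attach a square pyramid (V=5, E=8, F=5) along a 3-gon: merge 3 vertices and 3 edges, delete both glued faces → V=8, E=15, F=9.
Attach a 13-gonal antiprism (V=26, E=52, F=28) along a 3-gon: merge 3 vertices and 3 edges, delete both glued faces → V=31, E=64, F=35.
Check: V − E + F = 31 − 64 + 35 = 2.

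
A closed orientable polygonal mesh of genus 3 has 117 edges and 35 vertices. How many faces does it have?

78

For a closed orientable surface of genus 3, χ = 2 − 2·3 = -4.
F = -4 − V + E = -4 − 35 + 117 = 78.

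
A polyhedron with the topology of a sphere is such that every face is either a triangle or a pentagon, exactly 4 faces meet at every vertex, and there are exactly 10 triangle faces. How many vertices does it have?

Let x be the number of pentagons; then F = 10 + x.
Edge–face incidences: 2E = 3·10 + 5·x = 30 + 5x.
Every vertex has degree 4, so 4V = 2E.
Euler: V − E + F = 2 ⇒ (2E)/4 − E + (10 + x) = 2.
Multiply by 8: 2·(2E) − 4·(2E) + 8·(10 + x) = 16, i.e. 80 + 8x − 2·(30 + 5x) = 16.
Collecting terms: −2x + 20 = 16, so −2x = −4, so x = 2.
Then 2E = 30 + 5·2 = 40, so E = 20, V = 2E/4 = 10, F = 10 + 2 = 12.

10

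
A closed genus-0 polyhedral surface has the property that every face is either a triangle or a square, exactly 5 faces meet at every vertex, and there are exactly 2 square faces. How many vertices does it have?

16

Let x be the number of triangles; then F = 2 + x.
Edge–face incidences: 2E = 4·2 + 3·x = 8 + 3x.
Every vertex has degree 5, so 5V = 2E.
Euler: V − E + F = 2 ⇒ (2E)/5 − E + (2 + x) = 2.
Multiply by 10: 2·(2E) − 5·(2E) + 10·(2 + x) = 20, i.e. 20 + 10x − 3·(8 + 3x) = 20.
Collecting terms: x − 4 = 20, so x = 24.
Then 2E = 8 + 3·24 = 80, so E = 40, V = 2E/5 = 16, F = 2 + 24 = 26.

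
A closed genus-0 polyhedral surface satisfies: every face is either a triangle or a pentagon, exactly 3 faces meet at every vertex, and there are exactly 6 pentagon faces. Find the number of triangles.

Let x be the number of triangles; then F = 6 + x.
Edge–face incidences: 2E = 5·6 + 3·x = 30 + 3x.
Every vertex has degree 3, so 3V = 2E.
Euler: V − E + F = 2 ⇒ (2E)/3 − E + (6 + x) = 2.
Multiply by 6: 2·(2E) − 3·(2E) + 6·(6 + x) = 12, i.e. 36 + 6x − (30 + 3x) = 12.
Collecting terms: 3x + 6 = 12, so 3x = 6, so x = 2.
Then 2E = 30 + 3·2 = 36, so E = 18, V = 2E/3 = 12, F = 6 + 2 = 8.

2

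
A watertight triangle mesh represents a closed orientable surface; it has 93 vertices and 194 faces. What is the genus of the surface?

3

Every face is a triangle, so 2E = 3·194 = 582, giving E = 291.
χ = V − E + F = 93 − 291 + 194 = -4.
For a closed orientable surface χ = 2 − 2g, so g = (2 − (-4))/2 = 3.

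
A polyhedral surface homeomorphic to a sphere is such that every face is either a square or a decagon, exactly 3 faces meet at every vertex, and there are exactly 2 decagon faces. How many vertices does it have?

Let x be the number of squares; then F = 2 + x.
Edge–face incidences: 2E = 10·2 + 4·x = 20 + 4x.
Every vertex has degree 3, so 3V = 2E.
Euler: V − E + F = 2 ⇒ (2E)/3 − E + (2 + x) = 2.
Multiply by 6: 2·(2E) − 3·(2E) + 6·(2 + x) = 12, i.e. 12 + 6x − (20 + 4x) = 12.
Collecting terms: 2x − 8 = 12, so 2x = 20, so x = 10.
Then 2E = 20 + 4·10 = 60, so E = 30, V = 2E/3 = 20, F = 2 + 10 = 12.

20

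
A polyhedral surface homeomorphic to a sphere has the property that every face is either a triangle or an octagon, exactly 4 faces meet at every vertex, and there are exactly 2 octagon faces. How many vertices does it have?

Let x be the number of triangles; then F = 2 + x.
Edge–face incidences: 2E = 8·2 + 3·x = 16 + 3x.
Every vertex has degree 4, so 4V = 2E.
Euler: V − E + F = 2 ⇒ (2E)/4 − E + (2 + x) = 2.
Multiply by 8: 2·(2E) − 4·(2E) + 8·(2 + x) = 16, i.e. 16 + 8x − 2·(16 + 3x) = 16.
Collecting terms: 2x − 16 = 16, so 2x = 32, so x = 16.
Then 2E = 16 + 3·16 = 64, so E = 32, V = 2E/4 = 16, F = 2 + 16 = 18.

16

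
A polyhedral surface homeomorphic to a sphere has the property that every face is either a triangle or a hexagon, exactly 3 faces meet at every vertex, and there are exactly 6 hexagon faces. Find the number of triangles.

Let x be the number of triangles; then F = 6 + x.
Edge–face incidences: 2E = 6·6 + 3·x = 36 + 3x.
Every vertex has degree 3, so 3V = 2E.
Euler: V − E + F = 2 ⇒ (2E)/3 − E + (6 + x) = 2.
Multiply by 6: 2·(2E) − 3·(2E) + 6·(6 + x) = 12, i.e. 36 + 6x − (36 + 3x) = 12.
Collecting terms: 3x = 12, so x = 4.
Then 2E = 36 + 3·4 = 48, so E = 24, V = 2E/3 = 16, F = 6 + 4 = 10.

4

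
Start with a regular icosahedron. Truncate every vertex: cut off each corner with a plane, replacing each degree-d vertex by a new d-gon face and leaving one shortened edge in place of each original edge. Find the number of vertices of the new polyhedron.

The base solid has V = 12, E = 30, F = 20.
Truncation replaces each original edge-end by a new vertex, so V′ = 2E = 60.
Each original edge survives, and each old vertex of degree d contributes d new edges; summing degrees gives Σd = 2E, so E′ = E + 2E = 3E = 90.
Each original face survives and each original vertex becomes one new face: F′ = F + V = 32.

60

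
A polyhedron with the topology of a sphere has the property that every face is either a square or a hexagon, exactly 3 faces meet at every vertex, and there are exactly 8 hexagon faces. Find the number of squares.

Let x be the number of squares; then F = 8 + x.
Edge–face incidences: 2E = 6·8 + 4·x = 48 + 4x.
Every vertex has degree 3, so 3V = 2E.
Euler: V − E + F = 2 ⇒ (2E)/3 − E + (8 + x) = 2.
Multiply by 6: 2·(2E) − 3·(2E) + 6·(8 + x) = 12, i.e. 48 + 6x − (48 + 4x) = 12.
Collecting terms: 2x = 12, so x = 6.
Then 2E = 48 + 4·6 = 72, so E = 36, V = 2E/3 = 24, F = 8 + 6 = 14.

6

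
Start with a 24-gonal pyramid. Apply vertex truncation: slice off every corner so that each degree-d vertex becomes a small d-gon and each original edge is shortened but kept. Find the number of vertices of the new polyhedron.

The base solid has V = 25, E = 48, F = 25.
Truncation replaces each original edge-end by a new vertex, so V′ = 2E = 96.
Each original edge survives, and each old vertex of degree d contributes d new edges; summing degrees gives Σd = 2E, so E′ = E + 2E = 3E = 144.
Each original face survives and each original vertex becomes one new face: F′ = F + V = 50.

96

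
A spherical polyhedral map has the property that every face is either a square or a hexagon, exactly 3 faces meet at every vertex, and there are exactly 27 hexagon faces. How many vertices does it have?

62

Let x be the number of squares; then F = 27 + x.
Edge–face incidences: 2E = 6·27 + 4·x = 162 + 4x.
Every vertex has degree 3, so 3V = 2E.
Euler: V − E + F = 2 ⇒ (2E)/3 − E + (27 + x) = 2.
Multiply by 6: 2·(2E) − 3·(2E) + 6·(27 + x) = 12, i.e. 162 + 6x − (162 + 4x) = 12.
Collecting terms: 2x = 12, so x = 6.
Then 2E = 162 + 4·6 = 186, so E = 93, V = 2E/3 = 62, F = 27 + 6 = 33.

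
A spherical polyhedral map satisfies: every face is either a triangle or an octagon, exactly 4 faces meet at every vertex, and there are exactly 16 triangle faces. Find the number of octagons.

2

Let x be the number of octagons; then F = 16 + x.
Edge–face incidences: 2E = 3·16 + 8·x = 48 + 8x.
Every vertex has degree 4, so 4V = 2E.
Euler: V − E + F = 2 ⇒ (2E)/4 − E + (16 + x) = 2.
Multiply by 8: 2·(2E) − 4·(2E) + 8·(16 + x) = 16, i.e. 128 + 8x − 2·(48 + 8x) = 16.
Collecting terms: −8x + 32 = 16, so −8x = −16, so x = 2.
Then 2E = 48 + 8·2 = 64, so E = 32, V = 2E/4 = 16, F = 16 + 2 = 18.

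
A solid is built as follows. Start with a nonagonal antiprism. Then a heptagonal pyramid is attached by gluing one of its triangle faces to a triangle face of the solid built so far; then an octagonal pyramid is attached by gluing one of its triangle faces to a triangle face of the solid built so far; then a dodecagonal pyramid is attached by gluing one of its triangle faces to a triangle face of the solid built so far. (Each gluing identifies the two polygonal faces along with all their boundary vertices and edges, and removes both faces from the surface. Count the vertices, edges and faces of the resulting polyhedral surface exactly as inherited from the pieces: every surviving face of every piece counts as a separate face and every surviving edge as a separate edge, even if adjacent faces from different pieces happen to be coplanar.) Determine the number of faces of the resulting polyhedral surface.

44

A nonagonal antiprism: V=18, E=36, F=20.
Attach a heptagonal pyramid (V=8, E=14, F=8) along a 3-gon: merge 3 vertices and 3 edges, delete both glued faces → V=23, E=47, F=26.
Attach an octagonal pyramid (V=9, E=16, F=9) along a 3-gon: merge 3 vertices and 3 edges, delete both glued faces → V=29, E=60, F=33.
Attach a dodecagonal pyramid (V=13, E=24, F=13) along a 3-gon: merge 3 vertices and 3 edges, delete both glued faces → V=39, E=81, F=44.
Check: V − E + F = 39 − 81 + 44 = 2.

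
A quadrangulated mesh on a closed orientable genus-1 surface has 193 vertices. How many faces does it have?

χ = 2 − 2·1 = 0, and every face is a square so 4F = 2E.
V − E + F = 0 with E = 4F/2 gives 193 − (4/2 − 1)·F = 0, so F = 193 and E = 386.

193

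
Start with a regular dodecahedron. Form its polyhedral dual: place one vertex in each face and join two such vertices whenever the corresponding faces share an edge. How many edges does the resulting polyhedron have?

30

The base solid has V = 20, E = 30, F = 12.
The dual swaps V and F and preserves E: V′ = F = 12, E′ = E = 30, F′ = V = 20.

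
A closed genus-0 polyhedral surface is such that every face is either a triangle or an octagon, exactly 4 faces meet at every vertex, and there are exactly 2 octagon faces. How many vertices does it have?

Let x be the number of triangles; then F = 2 + x.
Edge–face incidences: 2E = 8·2 + 3·x = 16 + 3x.
Every vertex has degree 4, so 4V = 2E.
Euler: V − E + F = 2 ⇒ (2E)/4 − E + (2 + x) = 2.
Multiply by 8: 2·(2E) − 4·(2E) + 8·(2 + x) = 16, i.e. 16 + 8x − 2·(16 + 3x) = 16.
Collecting terms: 2x − 16 = 16, so 2x = 32, so x = 16.
Then 2E = 16 + 3·16 = 64, so E = 32, V = 2E/4 = 16, F = 2 + 16 = 18.

16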